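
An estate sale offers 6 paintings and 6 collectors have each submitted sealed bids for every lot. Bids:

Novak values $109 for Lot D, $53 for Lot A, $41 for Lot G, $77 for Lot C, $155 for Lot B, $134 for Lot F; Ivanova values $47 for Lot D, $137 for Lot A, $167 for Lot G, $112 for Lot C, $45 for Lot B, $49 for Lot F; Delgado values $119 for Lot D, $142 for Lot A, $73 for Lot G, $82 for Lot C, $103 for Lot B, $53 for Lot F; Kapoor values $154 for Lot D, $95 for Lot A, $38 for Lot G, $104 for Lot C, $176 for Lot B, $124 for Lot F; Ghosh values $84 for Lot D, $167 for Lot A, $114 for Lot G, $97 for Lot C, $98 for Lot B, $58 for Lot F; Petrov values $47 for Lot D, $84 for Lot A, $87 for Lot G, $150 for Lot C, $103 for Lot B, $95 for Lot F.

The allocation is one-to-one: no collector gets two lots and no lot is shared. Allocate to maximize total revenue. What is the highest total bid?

Max total: $913

Optimal: Novak→Lot F ($134), Ivanova→Lot G ($167), Delgado→Lot D ($119), Kapoor→Lot B ($176), Ghosh→Lot A ($167), Petrov→Lot C ($150) — total 134+167+119+176+167+150 = $913.
Column-greedy (each lot in turn goes to its best remaining collector) gives $846, worse by 67.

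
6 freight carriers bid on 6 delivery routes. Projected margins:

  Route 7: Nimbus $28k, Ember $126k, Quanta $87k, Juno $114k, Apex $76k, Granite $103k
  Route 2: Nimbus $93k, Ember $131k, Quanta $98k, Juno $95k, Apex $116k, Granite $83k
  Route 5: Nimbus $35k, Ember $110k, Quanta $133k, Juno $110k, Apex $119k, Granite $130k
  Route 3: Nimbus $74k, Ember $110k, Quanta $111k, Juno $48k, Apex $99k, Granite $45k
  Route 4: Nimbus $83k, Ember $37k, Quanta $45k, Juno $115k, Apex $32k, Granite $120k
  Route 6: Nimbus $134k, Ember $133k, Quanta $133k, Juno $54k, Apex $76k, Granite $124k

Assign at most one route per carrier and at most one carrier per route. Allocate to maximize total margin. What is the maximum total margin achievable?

Maximum total: $732k

This is a one-to-one assignment (maximum-weight bipartite matching).
Optimal: Nimbus→Route 6 ($134k), Ember→Route 7 ($126k), Quanta→Route 3 ($111k), Juno→Route 4 ($115k), Apex→Route 2 ($116k), Granite→Route 5 ($130k) — total 134+126+111+115+116+130 = $732k.
Row-greedy (each carrier in turn takes its best remaining route) gives $715k, worse by 17.
Swapping Nimbus↔Granite (Nimbus→Route 5 $35k, Granite→Route 6 $124k) loses 105.
Checked against all permutations: $732k is optimal.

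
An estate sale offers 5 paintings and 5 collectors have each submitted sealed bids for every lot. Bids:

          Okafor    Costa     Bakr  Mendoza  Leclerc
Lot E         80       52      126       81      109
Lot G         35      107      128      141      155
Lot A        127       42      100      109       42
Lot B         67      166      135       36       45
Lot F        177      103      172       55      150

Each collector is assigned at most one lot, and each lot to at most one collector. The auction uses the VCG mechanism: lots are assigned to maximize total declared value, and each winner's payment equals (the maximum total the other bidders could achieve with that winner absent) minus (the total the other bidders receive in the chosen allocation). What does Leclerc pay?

Efficient allocation: Okafor→Lot F ($177), Costa→Lot B ($166), Bakr→Lot E ($126), Mendoza→Lot A ($109), Leclerc→Lot G ($155); total welfare W = $733.
Leclerc receives Lot G at value $155, so the others get W − 155 = $578.
Without Leclerc: best allocation of the remaining 4 bidders over all 5 lots is Okafor→Lot F ($177), Costa→Lot B ($166), Bakr→Lot E ($126), Mendoza→Lot G ($141), total $610.
VCG payment = (others' best without Leclerc) − (others' welfare with Leclerc) = 610 − 578 = $32.

Leclerc pays $32.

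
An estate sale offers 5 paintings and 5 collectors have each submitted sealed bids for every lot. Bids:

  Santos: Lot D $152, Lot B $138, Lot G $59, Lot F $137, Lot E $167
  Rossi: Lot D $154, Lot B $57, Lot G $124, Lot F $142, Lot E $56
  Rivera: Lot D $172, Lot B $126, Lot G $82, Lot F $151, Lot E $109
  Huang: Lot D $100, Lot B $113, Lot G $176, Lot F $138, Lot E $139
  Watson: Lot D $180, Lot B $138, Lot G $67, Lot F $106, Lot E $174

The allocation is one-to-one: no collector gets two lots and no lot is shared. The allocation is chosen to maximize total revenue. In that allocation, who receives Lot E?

Watson receives Lot E.

Optimal: Santos→Lot B ($138), Rossi→Lot F ($142), Rivera→Lot D ($172), Huang→Lot G ($176), Watson→Lot E ($174) — total 138+142+172+176+174 = $802.
Max-entry greedy (repeatedly take the single best remaining cell) gives $731, worse by 71.
Swapping Santos↔Watson (Santos→Lot E $167, Watson→Lot B $138) loses 7.
Checked against all permutations: $802 is optimal.
Watson's own top lot is Lot D ($180), but forcing Watson→Lot D and reassigning the rest optimally gives only $791 — worse by 11.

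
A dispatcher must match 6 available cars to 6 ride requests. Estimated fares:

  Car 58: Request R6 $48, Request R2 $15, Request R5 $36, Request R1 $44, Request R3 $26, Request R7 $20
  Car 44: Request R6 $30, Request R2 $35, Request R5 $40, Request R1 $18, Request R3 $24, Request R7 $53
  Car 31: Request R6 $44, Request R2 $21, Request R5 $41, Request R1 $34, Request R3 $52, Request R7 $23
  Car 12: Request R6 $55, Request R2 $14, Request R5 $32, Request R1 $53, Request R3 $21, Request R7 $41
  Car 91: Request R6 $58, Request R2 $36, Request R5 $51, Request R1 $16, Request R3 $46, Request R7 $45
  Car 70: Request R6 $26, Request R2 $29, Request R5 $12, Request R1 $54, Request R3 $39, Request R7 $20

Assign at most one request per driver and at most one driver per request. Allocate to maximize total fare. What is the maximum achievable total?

Maximum total: $286

Optimal: Car 58→Request R6 ($48), Car 44→Request R7 ($53), Car 31→Request R3 ($52), Car 12→Request R1 ($53), Car 91→Request R5 ($51), Car 70→Request R2 ($29) — total 48+53+52+53+51+29 = $286.
Column-greedy (each request in turn goes to its best remaining driver) gives $255, worse by 31.
Checked against all permutations: $286 is optimal.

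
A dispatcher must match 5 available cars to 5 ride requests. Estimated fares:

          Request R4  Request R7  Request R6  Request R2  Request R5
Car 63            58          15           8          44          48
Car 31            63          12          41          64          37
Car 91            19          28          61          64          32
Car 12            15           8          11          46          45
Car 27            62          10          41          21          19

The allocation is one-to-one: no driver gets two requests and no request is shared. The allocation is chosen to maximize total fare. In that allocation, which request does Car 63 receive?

Treat this as an assignment problem: match each driver to one request.
Optimal: Car 63→Request R7 ($15), Car 31→Request R2 ($64), Car 91→Request R6 ($61), Car 12→Request R5 ($45), Car 27→Request R4 ($62) — total 15+64+61+45+62 = $247.
Max-entry greedy (repeatedly take the single best remaining cell) gives $243, worse by 4.
Next-best assignment: Car 63→Request R5, Car 31→Request R2, Car 91→Request R6, Car 12→Request R7, Car 27→Request R4 = $243.
Swapping Car 27↔Car 63 (Car 27→Request R7 $10, Car 63→Request R4 $58) loses 9.
Checked against all permutations: $247 is optimal.
Car 63's own top request is Request R4 ($58), but forcing Car 63→Request R4 and reassigning the rest optimally gives only $238 — worse by 9.

Car 63 receives Request R7.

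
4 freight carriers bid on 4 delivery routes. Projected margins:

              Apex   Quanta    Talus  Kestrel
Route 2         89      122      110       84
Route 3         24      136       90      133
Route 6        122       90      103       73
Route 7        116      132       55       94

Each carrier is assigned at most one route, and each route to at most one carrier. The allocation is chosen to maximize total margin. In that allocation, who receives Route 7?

Treat this as an assignment problem: match each carrier to one route.
Optimal: Apex→Route 6 ($122k), Quanta→Route 7 ($132k), Talus→Route 2 ($110k), Kestrel→Route 3 ($133k) — total 122+132+110+133 = $497k.
Max-entry greedy (repeatedly take the single best remaining cell) gives $462k, worse by 35.
Next-best assignment: Apex→Route 7, Quanta→Route 2, Talus→Route 6, Kestrel→Route 3 = $474k.
Swapping Apex↔Quanta (Apex→Route 7 $116k, Quanta→Route 6 $90k) loses 48.
No other one-to-one assignment exceeds $497k.
Quanta's own top route is Route 3 ($136k), but forcing Quanta→Route 3 and reassigning the rest optimally gives only $462k — worse by 35.

Quanta receives Route 7.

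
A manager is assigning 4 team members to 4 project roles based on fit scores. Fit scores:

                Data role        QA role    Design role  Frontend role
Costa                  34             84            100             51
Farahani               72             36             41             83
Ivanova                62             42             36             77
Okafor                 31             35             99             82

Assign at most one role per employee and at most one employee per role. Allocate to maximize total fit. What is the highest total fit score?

Max total: 332 pts

Optimal: Costa→QA role (84 pts), Farahani→Data role (72 pts), Ivanova→Frontend role (77 pts), Okafor→Design role (99 pts) — total 84+72+77+99 = 332 pts.
Row-greedy (each employee in turn takes its best remaining role) gives 280 pts, worse by 52.
Swapping Ivanova↔Farahani (Ivanova→Data role 62 pts, Farahani→Frontend role 83 pts) loses 4.
No other one-to-one assignment exceeds 332 pts.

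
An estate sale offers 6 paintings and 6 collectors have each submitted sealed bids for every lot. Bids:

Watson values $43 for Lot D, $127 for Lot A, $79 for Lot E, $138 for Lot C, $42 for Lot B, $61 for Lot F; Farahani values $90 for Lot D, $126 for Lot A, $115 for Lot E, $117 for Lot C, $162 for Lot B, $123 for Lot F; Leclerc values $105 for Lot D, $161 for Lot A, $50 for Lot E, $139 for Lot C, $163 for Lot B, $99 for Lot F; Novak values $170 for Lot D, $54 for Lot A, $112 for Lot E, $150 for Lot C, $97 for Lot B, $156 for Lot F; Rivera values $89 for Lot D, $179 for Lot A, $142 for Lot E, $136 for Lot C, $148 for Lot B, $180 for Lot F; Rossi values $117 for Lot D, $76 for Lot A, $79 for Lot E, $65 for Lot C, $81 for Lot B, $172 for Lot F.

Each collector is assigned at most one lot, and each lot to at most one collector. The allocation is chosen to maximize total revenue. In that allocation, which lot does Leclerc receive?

Optimal: Watson→Lot C ($138), Farahani→Lot B ($162), Leclerc→Lot A ($161), Novak→Lot D ($170), Rivera→Lot E ($142), Rossi→Lot F ($172) — total 138+162+161+170+142+172 = $945.
Column-greedy (each lot in turn goes to its best remaining collector) gives $745, worse by 200.
Next-best assignment: Watson→Lot C, Farahani→Lot E, Leclerc→Lot B, Novak→Lot D, Rivera→Lot A, Rossi→Lot F = $937.
Swapping Watson↔Novak (Watson→Lot D $43, Novak→Lot C $150) loses 115.
Every other assignment is strictly worse.
Leclerc's own top lot is Lot B ($163), but forcing Leclerc→Lot B and reassigning the rest optimally gives only $937 — worse by 8.

Leclerc receives Lot A.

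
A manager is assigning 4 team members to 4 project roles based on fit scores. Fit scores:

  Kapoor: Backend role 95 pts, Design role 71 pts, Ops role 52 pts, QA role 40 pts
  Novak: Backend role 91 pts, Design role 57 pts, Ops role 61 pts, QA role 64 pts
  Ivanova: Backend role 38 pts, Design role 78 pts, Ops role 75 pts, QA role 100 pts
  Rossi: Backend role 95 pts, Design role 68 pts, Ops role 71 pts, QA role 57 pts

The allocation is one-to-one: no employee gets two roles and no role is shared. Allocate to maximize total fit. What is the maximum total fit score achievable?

Optimal: Kapoor→Design role (71 pts), Novak→Backend role (91 pts), Ivanova→QA role (100 pts), Rossi→Ops role (71 pts) — total 71+91+100+71 = 333 pts.
Swapping Rossi↔Kapoor (Rossi→Design role 68 pts, Kapoor→Ops role 52 pts) loses 22.

Maximum total: 333 pts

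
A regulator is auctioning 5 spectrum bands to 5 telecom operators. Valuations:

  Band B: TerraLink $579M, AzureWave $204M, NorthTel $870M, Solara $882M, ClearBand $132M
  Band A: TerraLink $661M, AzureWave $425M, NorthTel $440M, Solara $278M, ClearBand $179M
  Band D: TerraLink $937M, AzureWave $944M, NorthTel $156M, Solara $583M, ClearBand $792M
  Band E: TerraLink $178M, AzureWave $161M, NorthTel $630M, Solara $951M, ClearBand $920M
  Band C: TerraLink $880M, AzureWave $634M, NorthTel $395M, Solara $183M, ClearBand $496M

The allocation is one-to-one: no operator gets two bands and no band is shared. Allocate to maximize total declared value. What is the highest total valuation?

Maximum total: $4066M

Optimal: TerraLink→Band C ($880M), AzureWave→Band D ($944M), NorthTel→Band A ($440M), Solara→Band B ($882M), ClearBand→Band E ($920M) — total 880+944+440+882+920 = $4066M.
Row-greedy (each operator in turn takes its best remaining band) gives $3571M, worse by 495.
No other one-to-one assignment exceeds $4066M.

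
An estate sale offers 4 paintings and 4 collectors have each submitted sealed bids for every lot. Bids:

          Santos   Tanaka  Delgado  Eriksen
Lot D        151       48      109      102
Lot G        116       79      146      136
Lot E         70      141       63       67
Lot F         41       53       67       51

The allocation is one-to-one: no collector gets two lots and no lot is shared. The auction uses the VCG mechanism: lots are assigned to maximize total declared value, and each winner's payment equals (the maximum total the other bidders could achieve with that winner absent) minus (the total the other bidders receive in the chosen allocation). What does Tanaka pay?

Tanaka pays $10.

Efficient allocation: Santos→Lot D ($151), Tanaka→Lot E ($141), Delgado→Lot F ($67), Eriksen→Lot G ($136); total welfare W = $495.
Tanaka receives Lot E at value $141, so the others get W − 141 = $354.
Without Tanaka: best allocation of the remaining 3 bidders over all 4 lots is Santos→Lot D ($151), Delgado→Lot G ($146), Eriksen→Lot E ($67), total $364.
VCG payment = (others' best without Tanaka) − (others' welfare with Tanaka) = 364 − 354 = $10.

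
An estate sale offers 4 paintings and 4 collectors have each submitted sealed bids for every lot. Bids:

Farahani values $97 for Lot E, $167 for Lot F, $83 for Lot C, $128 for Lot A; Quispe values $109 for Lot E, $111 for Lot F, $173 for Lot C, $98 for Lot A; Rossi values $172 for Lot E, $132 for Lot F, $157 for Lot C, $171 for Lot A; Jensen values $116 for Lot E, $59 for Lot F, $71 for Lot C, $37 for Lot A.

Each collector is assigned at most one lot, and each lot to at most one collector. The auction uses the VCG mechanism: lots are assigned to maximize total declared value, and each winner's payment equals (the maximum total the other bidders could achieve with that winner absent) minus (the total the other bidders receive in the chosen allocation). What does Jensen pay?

Efficient allocation: Farahani→Lot F ($167), Quispe→Lot C ($173), Rossi→Lot A ($171), Jensen→Lot E ($116); total welfare W = $627.
Jensen receives Lot E at value $116, so the others get W − 116 = $511.
Without Jensen: best allocation of the remaining 3 bidders over all 4 lots is Farahani→Lot F ($167), Quispe→Lot C ($173), Rossi→Lot E ($172), total $512.
VCG payment = (others' best without Jensen) − (others' welfare with Jensen) = 512 − 511 = $1.

Jensen pays $1.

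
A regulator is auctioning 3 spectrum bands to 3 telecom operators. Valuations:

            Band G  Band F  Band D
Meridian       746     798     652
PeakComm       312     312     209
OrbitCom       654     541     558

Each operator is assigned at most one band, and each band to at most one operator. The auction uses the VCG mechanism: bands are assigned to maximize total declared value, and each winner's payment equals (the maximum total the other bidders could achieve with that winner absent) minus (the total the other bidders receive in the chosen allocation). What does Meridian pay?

Efficient allocation: Meridian→Band F ($798M), PeakComm→Band G ($312M), OrbitCom→Band D ($558M); total welfare W = $1668M.
Meridian receives Band F at value $798M, so the others get W − 798 = $870M.
Without Meridian: best allocation of the remaining 2 bidders over all 3 bands is PeakComm→Band F ($312M), OrbitCom→Band G ($654M), total $966M.
VCG payment = (others' best without Meridian) − (others' welfare with Meridian) = 966 − 870 = $96M.

Meridian pays $96M.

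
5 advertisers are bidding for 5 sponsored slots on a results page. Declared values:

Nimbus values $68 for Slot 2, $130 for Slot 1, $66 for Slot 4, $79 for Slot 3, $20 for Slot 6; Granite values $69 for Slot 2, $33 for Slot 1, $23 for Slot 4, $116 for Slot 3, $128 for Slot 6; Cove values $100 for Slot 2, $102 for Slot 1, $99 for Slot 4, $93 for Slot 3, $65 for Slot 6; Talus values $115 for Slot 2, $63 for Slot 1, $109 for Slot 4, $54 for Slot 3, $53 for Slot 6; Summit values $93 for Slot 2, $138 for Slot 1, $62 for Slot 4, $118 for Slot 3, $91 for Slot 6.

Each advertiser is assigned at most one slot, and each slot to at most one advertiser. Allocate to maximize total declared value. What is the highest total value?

Maximum total: $590

This is the linear assignment problem.
Optimal: Nimbus→Slot 1 ($130), Granite→Slot 6 ($128), Cove→Slot 4 ($99), Talus→Slot 2 ($115), Summit→Slot 3 ($118) — total 130+128+99+115+118 = $590.
Column-greedy (each slot in turn goes to its best remaining advertiser) gives $488, worse by 102.
Next-best assignment: Nimbus→Slot 1, Granite→Slot 6, Cove→Slot 2, Talus→Slot 4, Summit→Slot 3 = $585.
Swapping Cove↔Talus (Cove→Slot 2 $100, Talus→Slot 4 $109) loses 5.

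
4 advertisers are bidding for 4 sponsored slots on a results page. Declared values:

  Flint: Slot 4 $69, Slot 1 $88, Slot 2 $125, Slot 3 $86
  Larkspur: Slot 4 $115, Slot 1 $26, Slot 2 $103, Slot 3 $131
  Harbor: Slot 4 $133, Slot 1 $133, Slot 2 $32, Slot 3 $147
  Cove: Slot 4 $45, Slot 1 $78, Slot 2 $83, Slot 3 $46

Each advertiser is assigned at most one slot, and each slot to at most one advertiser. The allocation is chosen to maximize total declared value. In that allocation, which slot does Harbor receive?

Optimal: Flint→Slot 2 ($125), Larkspur→Slot 3 ($131), Harbor→Slot 4 ($133), Cove→Slot 1 ($78) — total 125+131+133+78 = $467.
Next-best assignment: Flint→Slot 2, Larkspur→Slot 4, Harbor→Slot 3, Cove→Slot 1 = $465.
Harbor's own top slot is Slot 3 ($147), but forcing Harbor→Slot 3 and reassigning the rest optimally gives only $465 — worse by 2.

Harbor receives Slot 4.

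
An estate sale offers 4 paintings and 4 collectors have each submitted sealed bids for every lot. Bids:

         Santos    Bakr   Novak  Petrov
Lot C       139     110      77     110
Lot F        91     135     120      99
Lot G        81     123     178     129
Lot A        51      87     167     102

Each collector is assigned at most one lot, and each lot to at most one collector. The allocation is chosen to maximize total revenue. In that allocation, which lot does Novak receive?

Novak receives Lot A.

Optimal: Santos→Lot C ($139), Bakr→Lot F ($135), Novak→Lot A ($167), Petrov→Lot G ($129) — total 139+135+167+129 = $570.
Next-best assignment: Santos→Lot C, Bakr→Lot F, Novak→Lot G, Petrov→Lot A = $554.
Novak's own top lot is Lot G ($178), but forcing Novak→Lot G and reassigning the rest optimally gives only $554 — worse by 16.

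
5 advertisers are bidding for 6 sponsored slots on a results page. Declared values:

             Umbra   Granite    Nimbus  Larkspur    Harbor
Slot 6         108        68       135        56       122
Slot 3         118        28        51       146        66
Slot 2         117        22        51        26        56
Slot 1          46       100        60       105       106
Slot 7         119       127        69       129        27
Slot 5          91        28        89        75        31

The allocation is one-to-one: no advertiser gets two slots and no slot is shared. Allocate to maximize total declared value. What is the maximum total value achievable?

Optimal: Umbra→Slot 2 ($117), Granite→Slot 7 ($127), Nimbus→Slot 6 ($135), Larkspur→Slot 3 ($146), Harbor→Slot 1 ($106) — total 117+127+135+146+106 = $631.
Row-greedy (each advertiser in turn takes its best remaining slot) gives $556, worse by 75.
Next-best assignment: Umbra→Slot 5, Granite→Slot 7, Nimbus→Slot 6, Larkspur→Slot 3, Harbor→Slot 1 = $605.
Swapping Granite↔Harbor (Granite→Slot 1 $100, Harbor→Slot 7 $27) loses 106.
Every other assignment is strictly worse.

Max total: $631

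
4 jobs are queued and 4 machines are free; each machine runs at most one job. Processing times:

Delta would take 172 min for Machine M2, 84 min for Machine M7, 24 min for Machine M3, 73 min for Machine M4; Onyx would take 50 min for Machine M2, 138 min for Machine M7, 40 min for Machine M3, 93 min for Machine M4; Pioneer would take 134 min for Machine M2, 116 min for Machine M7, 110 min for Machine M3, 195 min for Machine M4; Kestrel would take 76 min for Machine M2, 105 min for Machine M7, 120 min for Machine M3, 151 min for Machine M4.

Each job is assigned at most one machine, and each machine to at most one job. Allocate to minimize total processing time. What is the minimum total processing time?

This is the linear assignment problem.
Optimal: Delta→Machine M4 (73 min), Onyx→Machine M3 (40 min), Pioneer→Machine M7 (116 min), Kestrel→Machine M2 (76 min) — total 73+40+116+76 = 305 min.
Row-greedy (each job in turn takes its cheapest remaining machine) gives 341 min, worse by 36.
Next-best assignment: Delta→Machine M3, Onyx→Machine M4, Pioneer→Machine M7, Kestrel→Machine M2 = 309 min.
No other one-to-one assignment undercuts 305 min.

Minimum total: 305 min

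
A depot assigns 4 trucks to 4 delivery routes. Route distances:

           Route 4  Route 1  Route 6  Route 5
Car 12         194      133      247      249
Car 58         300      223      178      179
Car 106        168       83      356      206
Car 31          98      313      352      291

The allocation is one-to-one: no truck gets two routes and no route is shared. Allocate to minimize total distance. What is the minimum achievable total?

Minimum total: 607 km

Optimal: Car 12→Route 6 (247 km), Car 58→Route 5 (179 km), Car 106→Route 1 (83 km), Car 31→Route 4 (98 km) — total 247+179+83+98 = 607 km.
Min-entry greedy (repeatedly take the single cheapest remaining cell) gives 608 km, worse by 1.
Swapping Car 12↔Car 58 (Car 12→Route 5 249 km, Car 58→Route 6 178 km) adds 1.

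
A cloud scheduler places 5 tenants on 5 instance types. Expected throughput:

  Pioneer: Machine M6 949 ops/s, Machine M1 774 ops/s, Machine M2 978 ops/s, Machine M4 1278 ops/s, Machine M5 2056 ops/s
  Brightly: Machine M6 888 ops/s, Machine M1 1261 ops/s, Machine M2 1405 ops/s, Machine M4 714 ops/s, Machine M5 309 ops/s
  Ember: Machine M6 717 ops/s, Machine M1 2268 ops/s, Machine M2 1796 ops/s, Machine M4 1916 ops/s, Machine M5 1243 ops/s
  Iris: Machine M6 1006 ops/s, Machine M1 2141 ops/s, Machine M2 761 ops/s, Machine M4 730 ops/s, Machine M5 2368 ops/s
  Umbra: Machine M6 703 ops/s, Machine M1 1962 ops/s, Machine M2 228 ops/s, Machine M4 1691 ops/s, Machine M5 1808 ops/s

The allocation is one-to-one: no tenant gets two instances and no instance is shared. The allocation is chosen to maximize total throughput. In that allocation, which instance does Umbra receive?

Umbra receives Machine M4.

This is a one-to-one assignment (maximum-weight bipartite matching).
Optimal: Pioneer→Machine M6 (949 ops/s), Brightly→Machine M2 (1405 ops/s), Ember→Machine M1 (2268 ops/s), Iris→Machine M5 (2368 ops/s), Umbra→Machine M4 (1691 ops/s) — total 949+1405+2268+2368+1691 = 8681 ops/s.
Every other assignment is strictly worse.
Umbra's own top instance is Machine M1 (1962 ops/s), but forcing Umbra→Machine M1 and reassigning the rest optimally gives only 8600 ops/s — worse by 81.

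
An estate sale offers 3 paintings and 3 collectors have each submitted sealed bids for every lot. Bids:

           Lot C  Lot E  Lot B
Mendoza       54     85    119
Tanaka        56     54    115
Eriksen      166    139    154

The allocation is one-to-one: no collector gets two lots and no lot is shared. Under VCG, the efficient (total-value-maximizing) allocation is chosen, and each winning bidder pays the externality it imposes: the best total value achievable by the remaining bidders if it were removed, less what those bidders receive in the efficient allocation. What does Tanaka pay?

Efficient allocation: Mendoza→Lot E ($85), Tanaka→Lot B ($115), Eriksen→Lot C ($166); total welfare W = $366.
Tanaka receives Lot B at value $115, so the others get W − 115 = $251.
Without Tanaka: best allocation of the remaining 2 bidders over all 3 lots is Mendoza→Lot B ($119), Eriksen→Lot C ($166), total $285.
VCG payment = (others' best without Tanaka) − (others' welfare with Tanaka) = 285 − 251 = $34.

Tanaka pays $34.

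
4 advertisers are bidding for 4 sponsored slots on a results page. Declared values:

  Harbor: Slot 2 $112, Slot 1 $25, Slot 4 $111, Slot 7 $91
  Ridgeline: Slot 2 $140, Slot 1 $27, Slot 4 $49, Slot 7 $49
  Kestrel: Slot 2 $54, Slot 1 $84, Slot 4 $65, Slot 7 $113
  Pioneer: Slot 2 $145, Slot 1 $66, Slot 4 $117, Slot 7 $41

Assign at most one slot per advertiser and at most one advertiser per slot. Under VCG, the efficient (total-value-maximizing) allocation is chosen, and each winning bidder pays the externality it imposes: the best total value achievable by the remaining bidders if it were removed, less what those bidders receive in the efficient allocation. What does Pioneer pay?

Efficient allocation: Harbor→Slot 7 ($91), Ridgeline→Slot 2 ($140), Kestrel→Slot 1 ($84), Pioneer→Slot 4 ($117); total welfare W = $432.
Pioneer receives Slot 4 at value $117, so the others get W − 117 = $315.
Without Pioneer: best allocation of the remaining 3 bidders over all 4 slots is Harbor→Slot 4 ($111), Ridgeline→Slot 2 ($140), Kestrel→Slot 7 ($113), total $364.
VCG payment = (others' best without Pioneer) − (others' welfare with Pioneer) = 364 − 315 = $49.

Pioneer pays $49.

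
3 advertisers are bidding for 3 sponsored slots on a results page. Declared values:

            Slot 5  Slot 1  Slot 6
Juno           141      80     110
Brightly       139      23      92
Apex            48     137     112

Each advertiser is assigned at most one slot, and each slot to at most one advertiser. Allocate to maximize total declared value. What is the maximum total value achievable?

Max total: $386

Optimal: Juno→Slot 6 ($110), Brightly→Slot 5 ($139), Apex→Slot 1 ($137) — total 110+139+137 = $386.
Next-best assignment: Juno→Slot 5, Brightly→Slot 6, Apex→Slot 1 = $370.
Swapping Apex↔Brightly (Apex→Slot 5 $48, Brightly→Slot 1 $23) loses 205.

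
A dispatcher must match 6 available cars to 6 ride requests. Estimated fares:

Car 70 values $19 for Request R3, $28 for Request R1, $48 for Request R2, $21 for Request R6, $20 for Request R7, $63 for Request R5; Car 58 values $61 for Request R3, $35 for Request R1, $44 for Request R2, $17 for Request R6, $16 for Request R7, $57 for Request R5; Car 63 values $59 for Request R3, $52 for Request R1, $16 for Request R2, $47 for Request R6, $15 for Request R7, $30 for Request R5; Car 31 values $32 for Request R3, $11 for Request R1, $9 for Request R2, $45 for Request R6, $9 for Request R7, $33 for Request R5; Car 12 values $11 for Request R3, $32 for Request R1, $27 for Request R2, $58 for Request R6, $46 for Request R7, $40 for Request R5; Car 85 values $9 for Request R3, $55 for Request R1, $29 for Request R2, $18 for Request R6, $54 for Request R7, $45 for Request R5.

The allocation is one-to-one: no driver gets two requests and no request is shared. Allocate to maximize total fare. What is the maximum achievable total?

Optimal: Car 70→Request R5 ($63), Car 58→Request R2 ($44), Car 63→Request R3 ($59), Car 31→Request R6 ($45), Car 12→Request R7 ($46), Car 85→Request R1 ($55) — total 63+44+59+45+46+55 = $312.
Max-entry greedy (repeatedly take the single best remaining cell) gives $262, worse by 50.

Max total: $312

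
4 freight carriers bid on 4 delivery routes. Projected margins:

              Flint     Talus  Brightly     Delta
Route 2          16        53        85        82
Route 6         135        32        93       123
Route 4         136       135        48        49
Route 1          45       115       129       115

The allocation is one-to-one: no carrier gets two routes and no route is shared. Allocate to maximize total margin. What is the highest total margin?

Optimal: Flint→Route 6 ($135k), Talus→Route 4 ($135k), Brightly→Route 1 ($129k), Delta→Route 2 ($82k) — total 135+135+129+82 = $481k.
Row-greedy (each carrier in turn takes its best remaining route) gives $426k, worse by 55.
No other one-to-one assignment exceeds $481k.

Maximum total: $481k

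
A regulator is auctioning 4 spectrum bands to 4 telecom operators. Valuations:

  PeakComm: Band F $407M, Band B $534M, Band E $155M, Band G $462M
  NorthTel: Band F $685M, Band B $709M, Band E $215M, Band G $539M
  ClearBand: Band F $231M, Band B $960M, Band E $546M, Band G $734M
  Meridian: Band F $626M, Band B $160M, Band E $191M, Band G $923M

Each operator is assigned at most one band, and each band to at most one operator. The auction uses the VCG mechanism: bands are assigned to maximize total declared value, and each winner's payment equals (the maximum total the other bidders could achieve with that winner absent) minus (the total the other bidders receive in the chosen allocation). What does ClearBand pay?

Efficient allocation: PeakComm→Band E ($155M), NorthTel→Band F ($685M), ClearBand→Band B ($960M), Meridian→Band G ($923M); total welfare W = $2723M.
ClearBand receives Band B at value $960M, so the others get W − 960 = $1763M.
Without ClearBand: best allocation of the remaining 3 bidders over all 4 bands is PeakComm→Band B ($534M), NorthTel→Band F ($685M), Meridian→Band G ($923M), total $2142M.
VCG payment = (others' best without ClearBand) − (others' welfare with ClearBand) = 2142 − 1763 = $379M.

ClearBand pays $379M.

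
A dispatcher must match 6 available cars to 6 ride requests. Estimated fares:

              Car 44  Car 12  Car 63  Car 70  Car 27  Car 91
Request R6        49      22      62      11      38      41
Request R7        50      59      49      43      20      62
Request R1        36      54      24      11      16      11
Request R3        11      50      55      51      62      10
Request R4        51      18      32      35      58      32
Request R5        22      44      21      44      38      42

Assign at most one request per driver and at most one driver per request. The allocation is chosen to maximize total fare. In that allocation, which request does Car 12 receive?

Car 12 receives Request R1.

Optimal: Car 44→Request R4 ($51), Car 12→Request R1 ($54), Car 63→Request R6 ($62), Car 70→Request R5 ($44), Car 27→Request R3 ($62), Car 91→Request R7 ($62) — total 51+54+62+44+62+62 = $335.
Row-greedy (each driver in turn takes its best remaining request) gives $272, worse by 63.
Every other assignment is strictly worse.
Car 12's own top request is Request R7 ($59), but forcing Car 12→Request R7 and reassigning the rest optimally gives only $308 — worse by 27.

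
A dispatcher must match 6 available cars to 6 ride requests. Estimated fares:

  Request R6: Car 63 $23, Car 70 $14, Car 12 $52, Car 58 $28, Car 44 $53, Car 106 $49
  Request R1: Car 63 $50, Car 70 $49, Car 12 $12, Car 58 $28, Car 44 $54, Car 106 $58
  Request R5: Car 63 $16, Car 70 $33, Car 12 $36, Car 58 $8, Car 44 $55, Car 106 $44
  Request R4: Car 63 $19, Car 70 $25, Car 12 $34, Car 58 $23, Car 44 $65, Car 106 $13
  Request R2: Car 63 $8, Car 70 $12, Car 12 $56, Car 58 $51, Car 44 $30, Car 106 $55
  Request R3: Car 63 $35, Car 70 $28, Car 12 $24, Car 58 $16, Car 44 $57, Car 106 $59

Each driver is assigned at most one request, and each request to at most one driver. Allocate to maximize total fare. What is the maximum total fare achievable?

Optimal: Car 63→Request R1 ($50), Car 70→Request R5 ($33), Car 12→Request R6 ($52), Car 58→Request R2 ($51), Car 44→Request R4 ($65), Car 106→Request R3 ($59) — total 50+33+52+51+65+59 = $310.
Row-greedy (each driver in turn takes its best remaining request) gives $291, worse by 19.
Swapping Car 106↔Car 70 (Car 106→Request R5 $44, Car 70→Request R3 $28) loses 20.
Every other assignment is strictly worse.

Maximum total: $310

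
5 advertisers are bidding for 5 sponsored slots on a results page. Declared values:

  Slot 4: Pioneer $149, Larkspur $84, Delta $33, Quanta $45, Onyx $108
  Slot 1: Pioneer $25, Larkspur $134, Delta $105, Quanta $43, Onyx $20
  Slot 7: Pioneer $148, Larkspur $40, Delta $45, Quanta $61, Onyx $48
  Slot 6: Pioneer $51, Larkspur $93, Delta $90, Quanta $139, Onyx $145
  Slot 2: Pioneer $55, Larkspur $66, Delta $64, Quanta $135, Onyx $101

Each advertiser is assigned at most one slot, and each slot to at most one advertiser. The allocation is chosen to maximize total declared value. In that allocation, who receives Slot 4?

Larkspur receives Slot 4.

Optimal: Pioneer→Slot 7 ($148), Larkspur→Slot 4 ($84), Delta→Slot 1 ($105), Quanta→Slot 2 ($135), Onyx→Slot 6 ($145) — total 148+84+105+135+145 = $617.
Larkspur's own top slot is Slot 1 ($134), but forcing Larkspur→Slot 1 and reassigning the rest optimally gives only $615 — worse by 2.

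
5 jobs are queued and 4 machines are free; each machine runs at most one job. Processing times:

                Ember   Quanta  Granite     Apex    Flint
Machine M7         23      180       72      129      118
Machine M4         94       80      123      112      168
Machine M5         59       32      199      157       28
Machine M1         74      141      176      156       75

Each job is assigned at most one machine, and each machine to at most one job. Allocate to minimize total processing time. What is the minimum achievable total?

Min total: 242 min

Optimal: Ember→Machine M7 (23 min), Apex→Machine M4 (112 min), Quanta→Machine M5 (32 min), Flint→Machine M1 (75 min) — total 23+112+32+75 = 242 min.
Column-greedy (each machine in turn goes to its cheapest remaining job) gives 287 min, worse by 45.
Checked against all permutations: 242 min is optimal.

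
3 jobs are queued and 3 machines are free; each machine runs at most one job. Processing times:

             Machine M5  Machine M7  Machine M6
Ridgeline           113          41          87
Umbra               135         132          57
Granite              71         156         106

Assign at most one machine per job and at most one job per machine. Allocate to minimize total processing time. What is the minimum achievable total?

Min total: 169 min

This is a one-to-one assignment (minimum-cost bipartite matching).
Optimal: Ridgeline→Machine M7 (41 min), Umbra→Machine M6 (57 min), Granite→Machine M5 (71 min) — total 41+57+71 = 169 min.
Next-best assignment: Ridgeline→Machine M7, Umbra→Machine M5, Granite→Machine M6 = 282 min.
Swapping Ridgeline↔Umbra (Ridgeline→Machine M6 87 min, Umbra→Machine M7 132 min) adds 121.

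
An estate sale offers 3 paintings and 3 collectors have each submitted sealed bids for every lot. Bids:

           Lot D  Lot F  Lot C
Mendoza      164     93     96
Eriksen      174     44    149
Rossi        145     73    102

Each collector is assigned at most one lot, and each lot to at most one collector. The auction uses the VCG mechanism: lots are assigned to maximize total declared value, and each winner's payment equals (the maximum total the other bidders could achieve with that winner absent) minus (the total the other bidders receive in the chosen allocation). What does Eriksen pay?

Efficient allocation: Mendoza→Lot F ($93), Eriksen→Lot C ($149), Rossi→Lot D ($145); total welfare W = $387.
Eriksen receives Lot C at value $149, so the others get W − 149 = $238.
Without Eriksen: best allocation of the remaining 2 bidders over all 3 lots is Mendoza→Lot D ($164), Rossi→Lot C ($102), total $266.
VCG payment = (others' best without Eriksen) − (others' welfare with Eriksen) = 266 − 238 = $28.

Eriksen pays $28.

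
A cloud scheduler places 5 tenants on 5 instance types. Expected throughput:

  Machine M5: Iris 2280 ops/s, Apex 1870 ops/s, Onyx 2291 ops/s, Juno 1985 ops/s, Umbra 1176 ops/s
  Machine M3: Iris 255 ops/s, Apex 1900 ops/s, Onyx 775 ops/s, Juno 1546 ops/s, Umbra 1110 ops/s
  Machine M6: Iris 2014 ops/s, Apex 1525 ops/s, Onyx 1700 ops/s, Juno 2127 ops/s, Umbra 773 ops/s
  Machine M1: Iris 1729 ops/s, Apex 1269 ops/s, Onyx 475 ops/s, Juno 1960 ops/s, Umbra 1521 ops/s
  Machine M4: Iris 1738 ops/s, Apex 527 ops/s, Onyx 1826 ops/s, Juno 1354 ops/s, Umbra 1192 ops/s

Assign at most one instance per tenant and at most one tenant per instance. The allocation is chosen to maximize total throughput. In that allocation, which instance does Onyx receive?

This is the linear assignment problem.
Optimal: Iris→Machine M5 (2280 ops/s), Apex→Machine M3 (1900 ops/s), Onyx→Machine M4 (1826 ops/s), Juno→Machine M6 (2127 ops/s), Umbra→Machine M1 (1521 ops/s) — total 2280+1900+1826+2127+1521 = 9654 ops/s.
Column-greedy (each instance in turn goes to its best remaining tenant) gives 9239 ops/s, worse by 415.
Next-best assignment: Iris→Machine M4, Apex→Machine M3, Onyx→Machine M5, Juno→Machine M6, Umbra→Machine M1 = 9577 ops/s.
Checked against all permutations: 9654 ops/s is optimal.
Onyx's own top instance is Machine M5 (2291 ops/s), but forcing Onyx→Machine M5 and reassigning the rest optimally gives only 9577 ops/s — worse by 77.

Onyx receives Machine M4.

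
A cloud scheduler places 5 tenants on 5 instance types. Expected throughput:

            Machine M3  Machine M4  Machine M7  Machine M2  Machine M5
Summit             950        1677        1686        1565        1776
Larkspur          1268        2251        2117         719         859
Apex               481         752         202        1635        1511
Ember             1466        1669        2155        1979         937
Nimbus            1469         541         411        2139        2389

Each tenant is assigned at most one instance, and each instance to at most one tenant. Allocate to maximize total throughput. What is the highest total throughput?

Treat this as an assignment problem: match each tenant to one instance.
Optimal: Summit→Machine M7 (1686 ops/s), Larkspur→Machine M4 (2251 ops/s), Apex→Machine M2 (1635 ops/s), Ember→Machine M3 (1466 ops/s), Nimbus→Machine M5 (2389 ops/s) — total 1686+2251+1635+1466+2389 = 9427 ops/s.
Column-greedy (each instance in turn goes to its best remaining tenant) gives 9286 ops/s, worse by 141.
Swapping Larkspur↔Summit (Larkspur→Machine M7 2117 ops/s, Summit→Machine M4 1677 ops/s) loses 143.
Every other assignment is strictly worse.

Maximum total: 9427 ops/s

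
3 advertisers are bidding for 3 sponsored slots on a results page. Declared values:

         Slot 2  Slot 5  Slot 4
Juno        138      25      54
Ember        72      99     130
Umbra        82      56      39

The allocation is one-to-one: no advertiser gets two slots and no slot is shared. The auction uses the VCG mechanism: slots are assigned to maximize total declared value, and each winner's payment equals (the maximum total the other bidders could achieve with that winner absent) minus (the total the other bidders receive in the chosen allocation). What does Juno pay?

Efficient allocation: Juno→Slot 2 ($138), Ember→Slot 4 ($130), Umbra→Slot 5 ($56); total welfare W = $324.
Juno receives Slot 2 at value $138, so the others get W − 138 = $186.
Without Juno: best allocation of the remaining 2 bidders over all 3 slots is Ember→Slot 4 ($130), Umbra→Slot 2 ($82), total $212.
VCG payment = (others' best without Juno) − (others' welfare with Juno) = 212 − 186 = $26.

Juno pays $26.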